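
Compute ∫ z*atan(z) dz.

z**2*atan(z)/2 - z/2 + atan(z)/2 + C

Use integration by parts with u = arctan(z), dv = z dz.
Then du = 1/(z**2 + 1) dz.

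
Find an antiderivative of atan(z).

z*atan(z) - log(z**2 + 1)/2 + C

Use integration by parts with u = arctan(z), dv = dz.
Then du = 1/(z**2 + 1) dz.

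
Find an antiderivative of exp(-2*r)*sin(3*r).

Let I denote the integral. Integrate by parts with u = sin(3*r), dv = exp(-2*r) dr, so v = -exp(-2*r)/2: I = -exp(-2*r)*sin(3*r)/2 + (3/2)·∫ exp(-2*r)*cos(3*r) dr.
Apply parts again with u = cos(3*r), dv = exp(-2*r) dr: ∫ exp(-2*r)*cos(3*r) dr = -exp(-2*r)*cos(3*r)/2 − (3/2)·I. Substituting back brings back I: I = -exp(-2*r)*sin(3*r)/2 - 3*exp(-2*r)*cos(3*r)/4 − (9/4)·I.
Solving for I: (1 + 9/4)·I equals the remaining terms, so I = (4/13)·(-exp(-2*r)*sin(3*r)/2 - 3*exp(-2*r)*cos(3*r)/4).

-2*exp(-2*r)*sin(3*r)/13 - 3*exp(-2*r)*cos(3*r)/13 + C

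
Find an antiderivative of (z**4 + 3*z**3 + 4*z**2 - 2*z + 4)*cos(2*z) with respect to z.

Use integration by parts with u = z**4 + 3*z**3 + 4*z**2 - 2*z + 4, dv = cos(2*z) dz, so v = sin(2*z)/2.
Apply parts 4 times (tabular method): alternate signs, differentiate u down to 0, integrate dv up.

z**4*sin(2*z)/2 + 3*z**3*sin(2*z)/2 + z**3*cos(2*z) + z**2*sin(2*z)/2 + 9*z**2*cos(2*z)/4 - 13*z*sin(2*z)/4 + z*cos(2*z)/2 + 7*sin(2*z)/4 - 13*cos(2*z)/8 + C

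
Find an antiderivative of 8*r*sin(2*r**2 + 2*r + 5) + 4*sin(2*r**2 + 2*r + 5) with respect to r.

-2*cos(2*r**2 + 2*r + 5) + C

Let u = 2*r**2 + 2*r + 5, so du = (4*r + 2) dr.
Rewriting, the integral becomes 2·∫ sin(u) du = 2·-cos(u).
Substituting back, u = 2*r**2 + 2*r + 5.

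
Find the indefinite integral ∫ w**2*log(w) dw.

w**3*log(w)/3 - w**3/9 + C

Use integration by parts with u = log(w), dv = w**2 dw.
Then du = 1/w dw and v = w**3/3.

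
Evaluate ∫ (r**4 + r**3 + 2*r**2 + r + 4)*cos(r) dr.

Use integration by parts with u = r**4 + r**3 + 2*r**2 + r + 4, dv = cos(r) dr, so v = sin(r).
Apply parts 4 times (tabular method): alternate signs, differentiate u down to 0, integrate dv up.

r**4*sin(r) + r**3*sin(r) + 4*r**3*cos(r) - 10*r**2*sin(r) + 3*r**2*cos(r) - 5*r*sin(r) - 20*r*cos(r) + 24*sin(r) - 5*cos(r) + C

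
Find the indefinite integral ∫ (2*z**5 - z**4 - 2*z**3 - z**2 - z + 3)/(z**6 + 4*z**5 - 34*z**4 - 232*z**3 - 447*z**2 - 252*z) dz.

Factor the denominator: z*(z - 7)*(z + 1)*(z + 3)**2*(z + 4).
Partial-fraction decomposition: 2185/(132*(z + 4)) - 4517/(300*(z + 3)) + 43/(5*(z + 3)**2) + 1/(48*(z + 1)) + 15237/(30800*(z - 7)) - 1/(84*z).
Integrate each term; A/(z−a) gives A·log|z−a|; A/(z−a)² gives −A/(z−a).

-log(z)/84 + 15237*log(z - 7)/30800 + log(z + 1)/48 - 4517*log(z + 3)/300 + 2185*log(z + 4)/132 - 43/(5*z + 15) + C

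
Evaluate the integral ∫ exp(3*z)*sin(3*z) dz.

exp(3*z)*sin(3*z)/6 - exp(3*z)*cos(3*z)/6 + C

Let I denote the integral. Integrate by parts with u = sin(3*z), dv = exp(3*z) dz, so v = exp(3*z)/3: I = exp(3*z)*sin(3*z)/3 − ∫ exp(3*z)*cos(3*z) dz.
Apply parts again with u = cos(3*z), dv = exp(3*z) dz: ∫ exp(3*z)*cos(3*z) dz = exp(3*z)*cos(3*z)/3 + I. Substituting back brings back I: I = exp(3*z)*sin(3*z)/3 - exp(3*z)*cos(3*z)/3 − I.
Solving for I: (1 + 1)·I equals the remaining terms, so I = (1/2)·(exp(3*z)*sin(3*z)/3 - exp(3*z)*cos(3*z)/3).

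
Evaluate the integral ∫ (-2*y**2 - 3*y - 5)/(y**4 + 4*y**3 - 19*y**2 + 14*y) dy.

Factor the denominator: y*(y - 2)*(y - 1)*(y + 7).
Partial-fraction decomposition: 41/(252*(y + 7)) + 5/(4*(y - 1)) - 19/(18*(y - 2)) - 5/(14*y).
Integrate each term: A/(y−a) contributes A·log|y−a|.

-5*log(y)/14 - 19*log(y - 2)/18 + 5*log(y - 1)/4 + 41*log(y + 7)/252 + C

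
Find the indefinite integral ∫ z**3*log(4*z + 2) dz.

Use integration by parts with u = log(4*z + 2), dv = z**3 dz.
Then du = 4/(4*z + 2) dz and v = z**4/4.

z**4*log(4*z + 2)/4 - z**4/16 + z**3/24 - z**2/32 + z/32 - log(2*z + 1)/64 + C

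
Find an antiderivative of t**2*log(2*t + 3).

Use integration by parts with u = log(2*t + 3), dv = t**2 dt.
Then du = 2/(2*t + 3) dt and v = t**3/3.

t**3*log(2*t + 3)/3 - t**3/9 + t**2/4 - 3*t/4 + 9*log(2*t + 3)/8 + C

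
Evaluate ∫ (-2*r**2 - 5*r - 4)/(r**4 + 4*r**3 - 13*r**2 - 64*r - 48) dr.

-log(r - 4)/5 + log(r + 1)/30 - log(r + 3)/2 + 2*log(r + 4)/3 + C

Factor the denominator: (r - 4)*(r + 1)*(r + 3)*(r + 4).
Partial-fraction decomposition: 2/(3*(r + 4)) - 1/(2*(r + 3)) + 1/(30*(r + 1)) - 1/(5*(r - 4)).
Integrate each term: A/(r−a) contributes A·log|r−a|.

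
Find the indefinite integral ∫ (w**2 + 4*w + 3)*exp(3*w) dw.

Use integration by parts with u = w**2 + 4*w + 3, dv = exp(3*w) dw, so v = exp(3*w)/3.
Apply parts 2 times (tabular method): alternate signs, differentiate u down to 0, integrate dv up.

(9*w**2 + 30*w + 17)*exp(3*w)/27 + C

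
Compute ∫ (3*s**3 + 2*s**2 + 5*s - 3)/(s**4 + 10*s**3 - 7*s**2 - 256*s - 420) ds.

Factor the denominator: (s - 5)*(s + 2)*(s + 6)*(s + 7).
Partial-fraction decomposition: 323/(20*(s + 7)) - 609/(44*(s + 6)) + 29/(140*(s + 2)) + 149/(308*(s - 5)).
Integrate each term: A/(s−a) contributes A·log|s−a|.

149*log(s - 5)/308 + 29*log(s + 2)/140 - 609*log(s + 6)/44 + 323*log(s + 7)/20 + C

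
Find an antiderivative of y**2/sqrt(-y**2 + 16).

-y*sqrt(-y**2 + 16)/2 + 8*asin(y/4) + C

Substitute y = 4·sin(θ), so dy = 4·cos(θ) dθ and the radical becomes sqrt(-y**2 + 16) = 4·cos(θ) by the Pythagorean identity.
Integrate the resulting trig expression in θ, then back-substitute θ = asin(y/4), sin(θ) = y/4, cos(θ) = sqrt(-y**2 + 16)/4 (absorbing any constant into C).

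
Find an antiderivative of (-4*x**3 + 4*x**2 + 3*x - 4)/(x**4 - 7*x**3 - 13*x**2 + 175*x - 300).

-389*log(x - 5)/20 + 184*log(x - 4)/9 - 67*log(x - 3)/16 - 581*log(x + 5)/720 + C

Factor the denominator: (x - 5)*(x - 4)*(x - 3)*(x + 5).
Partial-fraction decomposition: -581/(720*(x + 5)) - 67/(16*(x - 3)) + 184/(9*(x - 4)) - 389/(20*(x - 5)).
Integrate each term: A/(x−a) contributes A·log|x−a|.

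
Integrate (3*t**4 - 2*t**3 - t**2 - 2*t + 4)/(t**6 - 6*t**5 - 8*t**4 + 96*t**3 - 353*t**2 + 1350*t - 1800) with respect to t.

Factor the denominator: (t - 5)*(t - 4)*(t - 2)*(t + 5)*(t**2 + 9).
Partial-fraction decomposition: -8*(19*t - 14)/(1105*(t**2 + 9)) - 151/(1530*(t + 5)) + 2/(39*(t - 2)) - 62/(45*(t - 4)) + 797/(510*(t - 5)).
Integrate each term; A/(t−a) gives A·log|t−a|; the (Bt+D)/(t²+p²) term gives a log and an atan.

797*log(t - 5)/510 - 62*log(t - 4)/45 + 2*log(t - 2)/39 - 151*log(t + 5)/1530 - 76*log(t**2 + 9)/1105 + 112*atan(t/3)/3315 + C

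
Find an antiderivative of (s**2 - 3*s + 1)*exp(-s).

Use integration by parts with u = s**2 - 3*s + 1, dv = exp(-s) ds, so v = -exp(-s).
Apply parts 2 times (tabular method): alternate signs, differentiate u down to 0, integrate dv up.

(-s**2 + s)*exp(-s) + C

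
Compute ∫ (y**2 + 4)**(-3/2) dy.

y/(4*sqrt(y**2 + 4)) + C

Substitute y = 2·tan(θ), so dy = 2·sec(θ)^2 dθ and the radical becomes sqrt(y**2 + 4) = 2·sec(θ) by the Pythagorean identity.
Integrate the resulting trig expression in θ, then back-substitute tan(θ) = y/2, sec(θ) = sqrt(y**2 + 4)/2 (absorbing any constant into C).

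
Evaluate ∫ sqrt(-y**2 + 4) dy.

Substitute y = 2·sin(θ), so dy = 2·cos(θ) dθ and the radical becomes sqrt(-y**2 + 4) = 2·cos(θ) by the Pythagorean identity.
Integrate the resulting trig expression in θ, then back-substitute θ = asin(y/2), sin(θ) = y/2, cos(θ) = sqrt(-y**2 + 4)/2 (absorbing any constant into C).

y*sqrt(-y**2 + 4)/2 + 2*asin(y/2) + C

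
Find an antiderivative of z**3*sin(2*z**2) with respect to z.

Let u = z², du = 2z dz; rewrite as (1/2)∫ u^1·sin(2u) du.
Now integrate by parts 1 time.

-z**2*cos(2*z**2)/4 + sin(2*z**2)/8 + C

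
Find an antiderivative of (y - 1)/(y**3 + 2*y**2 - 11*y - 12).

Factor the denominator: (y - 3)*(y + 1)*(y + 4).
Partial-fraction decomposition: -5/(21*(y + 4)) + 1/(6*(y + 1)) + 1/(14*(y - 3)).
Integrate each term: A/(y−a) contributes A·log|y−a|.

log(y - 3)/14 + log(y + 1)/6 - 5*log(y + 4)/21 + C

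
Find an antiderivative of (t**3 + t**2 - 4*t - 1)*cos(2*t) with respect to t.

t**3*sin(2*t)/2 + t**2*sin(2*t)/2 + 3*t**2*cos(2*t)/4 - 11*t*sin(2*t)/4 + t*cos(2*t)/2 - 3*sin(2*t)/4 - 11*cos(2*t)/8 + C

Use integration by parts with u = t**3 + t**2 - 4*t - 1, dv = cos(2*t) dt, so v = sin(2*t)/2.
Apply parts 3 times (tabular method): alternate signs, differentiate u down to 0, integrate dv up.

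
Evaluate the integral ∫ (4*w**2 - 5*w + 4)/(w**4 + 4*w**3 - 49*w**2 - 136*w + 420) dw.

59*log(w - 6)/286 - 5*log(w - 2)/126 + 129*log(w + 5)/154 - 235*log(w + 7)/234 + C

Factor the denominator: (w - 6)*(w - 2)*(w + 5)*(w + 7).
Partial-fraction decomposition: -235/(234*(w + 7)) + 129/(154*(w + 5)) - 5/(126*(w - 2)) + 59/(286*(w - 6)).
Integrate each term: A/(w−a) contributes A·log|w−a|.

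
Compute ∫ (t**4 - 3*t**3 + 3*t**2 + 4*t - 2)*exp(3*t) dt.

Use integration by parts with u = t**4 - 3*t**3 + 3*t**2 + 4*t - 2, dv = exp(3*t) dt, so v = exp(3*t)/3.
Apply parts 4 times (tabular method): alternate signs, differentiate u down to 0, integrate dv up.

(27*t**4 - 117*t**3 + 198*t**2 - 24*t - 46)*exp(3*t)/81 + C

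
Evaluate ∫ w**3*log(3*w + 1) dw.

w**4*log(3*w + 1)/4 - w**4/16 + w**3/36 - w**2/72 + w/108 - log(3*w + 1)/324 + C

Use integration by parts with u = log(3*w + 1), dv = w**3 dw.
Then du = 3/(3*w + 1) dw and v = w**4/4.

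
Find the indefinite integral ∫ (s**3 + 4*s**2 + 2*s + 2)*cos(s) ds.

s**3*sin(s) + 4*s**2*sin(s) + 3*s**2*cos(s) - 4*s*sin(s) + 8*s*cos(s) - 6*sin(s) - 4*cos(s) + C

Use integration by parts with u = s**3 + 4*s**2 + 2*s + 2, dv = cos(s) ds, so v = sin(s).
Apply parts 3 times (tabular method): alternate signs, differentiate u down to 0, integrate dv up.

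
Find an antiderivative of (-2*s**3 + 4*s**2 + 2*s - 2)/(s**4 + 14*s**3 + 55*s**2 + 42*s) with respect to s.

-log(s)/21 - log(s + 1)/15 + 281*log(s + 6)/15 - 433*log(s + 7)/21 + C

Factor the denominator: s*(s + 1)*(s + 6)*(s + 7).
Partial-fraction decomposition: -433/(21*(s + 7)) + 281/(15*(s + 6)) - 1/(15*(s + 1)) - 1/(21*s).
Integrate each term: A/(s−a) contributes A·log|s−a|.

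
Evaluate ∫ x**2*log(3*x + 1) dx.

Use integration by parts with u = log(3*x + 1), dv = x**2 dx.
Then du = 3/(3*x + 1) dx and v = x**3/3.

x**3*log(3*x + 1)/3 - x**3/9 + x**2/18 - x/27 + log(3*x + 1)/81 + C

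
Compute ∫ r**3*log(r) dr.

r**4*log(r)/4 - r**4/16 + C

Use integration by parts with u = log(r), dv = r**3 dr.
Then du = 1/r dr and v = r**4/4.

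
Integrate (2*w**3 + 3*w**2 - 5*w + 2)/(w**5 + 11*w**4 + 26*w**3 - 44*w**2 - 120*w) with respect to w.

-log(w)/60 + 5*log(w - 2)/112 + log(w + 2)/12 + 148*log(w + 5)/105 - 73*log(w + 6)/48 + C

Factor the denominator: w*(w - 2)*(w + 2)*(w + 5)*(w + 6).
Partial-fraction decomposition: -73/(48*(w + 6)) + 148/(105*(w + 5)) + 1/(12*(w + 2)) + 5/(112*(w - 2)) - 1/(60*w).
Integrate each term: A/(w−a) contributes A·log|w−a|.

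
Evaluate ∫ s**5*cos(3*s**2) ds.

s**4*sin(3*s**2)/6 + s**2*cos(3*s**2)/9 - sin(3*s**2)/27 + C

Let u = s², du = 2s ds; rewrite as (1/2)∫ u^2·cos(3u) du.
Now integrate by parts 2 times.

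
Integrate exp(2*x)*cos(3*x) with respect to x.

Let I denote the integral. Integrate by parts with u = cos(3*x), dv = exp(2*x) dx, so v = exp(2*x)/2: I = exp(2*x)*cos(3*x)/2 + (3/2)·∫ exp(2*x)*sin(3*x) dx.
Apply parts again with u = sin(3*x), dv = exp(2*x) dx: ∫ exp(2*x)*sin(3*x) dx = exp(2*x)*sin(3*x)/2 − (3/2)·I. Substituting back brings back I: I = 3*exp(2*x)*sin(3*x)/4 + exp(2*x)*cos(3*x)/2 − (9/4)·I.
Solving for I: (1 + 9/4)·I equals the remaining terms, so I = (4/13)·(3*exp(2*x)*sin(3*x)/4 + exp(2*x)*cos(3*x)/2).

3*exp(2*x)*sin(3*x)/13 + 2*exp(2*x)*cos(3*x)/13 + C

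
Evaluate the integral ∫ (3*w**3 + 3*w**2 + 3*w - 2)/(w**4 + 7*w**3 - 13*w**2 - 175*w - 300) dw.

Factor the denominator: (w - 5)*(w + 3)*(w + 4)*(w + 5).
Partial-fraction decomposition: 317/(20*(w + 5)) - 158/(9*(w + 4)) + 65/(16*(w + 3)) + 463/(720*(w - 5)).
Integrate each term: A/(w−a) contributes A·log|w−a|.

463*log(w - 5)/720 + 65*log(w + 3)/16 - 158*log(w + 4)/9 + 317*log(w + 5)/20 + C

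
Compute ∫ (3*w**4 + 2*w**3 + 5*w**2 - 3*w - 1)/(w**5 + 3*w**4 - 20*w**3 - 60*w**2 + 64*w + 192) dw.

321*log(w - 4)/224 - 77*log(w - 2)/240 + 19*log(w + 2)/16 - 242*log(w + 3)/35 + 731*log(w + 4)/96 + C

Factor the denominator: (w - 4)*(w - 2)*(w + 2)*(w + 3)*(w + 4).
Partial-fraction decomposition: 731/(96*(w + 4)) - 242/(35*(w + 3)) + 19/(16*(w + 2)) - 77/(240*(w - 2)) + 321/(224*(w - 4)).
Integrate each term: A/(w−a) contributes A·log|w−a|.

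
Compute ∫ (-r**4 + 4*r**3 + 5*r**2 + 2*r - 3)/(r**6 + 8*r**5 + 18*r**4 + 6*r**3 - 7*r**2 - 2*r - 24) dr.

7*log(r - 1)/120 + 7*log(r + 2)/6 - 153*log(r + 3)/40 + 443*log(r + 4)/170 - log(r**2 + 1)/340 + 19*atan(r)/85 + C

Factor the denominator: (r - 1)*(r + 2)*(r + 3)*(r + 4)*(r**2 + 1).
Partial-fraction decomposition: -(r - 38)/(170*(r**2 + 1)) + 443/(170*(r + 4)) - 153/(40*(r + 3)) + 7/(6*(r + 2)) + 7/(120*(r - 1)).
Integrate each term; A/(r−a) gives A·log|r−a|; the (Br+D)/(r²+p²) term gives a log and an atan.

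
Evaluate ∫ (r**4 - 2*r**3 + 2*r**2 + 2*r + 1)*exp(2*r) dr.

(r**4 - 4*r**3 + 8*r**2 - 6*r + 4)*exp(2*r)/2 + C

Use integration by parts with u = r**4 - 2*r**3 + 2*r**2 + 2*r + 1, dv = exp(2*r) dr, so v = exp(2*r)/2.
Apply parts 4 times (tabular method): alternate signs, differentiate u down to 0, integrate dv up.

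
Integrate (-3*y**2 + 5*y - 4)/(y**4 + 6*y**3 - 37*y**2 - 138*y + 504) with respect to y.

Factor the denominator: (y - 4)*(y - 3)*(y + 6)*(y + 7).
Partial-fraction decomposition: 93/(55*(y + 7)) - 71/(45*(y + 6)) + 8/(45*(y - 3)) - 16/(55*(y - 4)).
Integrate each term: A/(y−a) contributes A·log|y−a|.

-16*log(y - 4)/55 + 8*log(y - 3)/45 - 71*log(y + 6)/45 + 93*log(y + 7)/55 + C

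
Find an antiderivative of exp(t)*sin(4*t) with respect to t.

Let I denote the integral. Integrate by parts with u = sin(4*t), dv = exp(t) dt, so v = exp(t): I = exp(t)*sin(4*t) − 4·∫ exp(t)*cos(4*t) dt.
Apply parts again with u = cos(4*t), dv = exp(t) dt: ∫ exp(t)*cos(4*t) dt = exp(t)*cos(4*t) + 4·I. Substituting back brings back I: I = exp(t)*sin(4*t) - 4*exp(t)*cos(4*t) − 16·I.
Solving for I: (1 + 16)·I equals the remaining terms, so I = (1/17)·(exp(t)*sin(4*t) - 4*exp(t)*cos(4*t)).

exp(t)*sin(4*t)/17 - 4*exp(t)*cos(4*t)/17 + C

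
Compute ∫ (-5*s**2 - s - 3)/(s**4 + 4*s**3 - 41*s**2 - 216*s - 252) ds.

-17*log(s - 7)/78 + 7*log(s + 2)/12 - 3*log(s + 3)/2 + 59*log(s + 6)/52 + C

Factor the denominator: (s - 7)*(s + 2)*(s + 3)*(s + 6).
Partial-fraction decomposition: 59/(52*(s + 6)) - 3/(2*(s + 3)) + 7/(12*(s + 2)) - 17/(78*(s - 7)).
Integrate each term: A/(s−a) contributes A·log|s−a|.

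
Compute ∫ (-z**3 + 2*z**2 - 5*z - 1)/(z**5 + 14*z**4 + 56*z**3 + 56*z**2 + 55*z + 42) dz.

Factor the denominator: (z + 1)*(z + 6)*(z + 7)*(z**2 + 1).
Partial-fraction decomposition: (z - 6)/(74*(z**2 + 1)) + 19/(12*(z + 7)) - 317/(185*(z + 6)) + 7/(60*(z + 1)).
Integrate each term; A/(z−a) gives A·log|z−a|; the (Bz+D)/(z²+p²) term gives a log and an atan.

7*log(z + 1)/60 - 317*log(z + 6)/185 + 19*log(z + 7)/12 + log(z**2 + 1)/148 - 3*atan(z)/37 + C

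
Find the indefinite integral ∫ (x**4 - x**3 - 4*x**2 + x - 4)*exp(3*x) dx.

Use integration by parts with u = x**4 - x**3 - 4*x**2 + x - 4, dv = exp(3*x) dx, so v = exp(3*x)/3.
Apply parts 4 times (tabular method): alternate signs, differentiate u down to 0, integrate dv up.

(27*x**4 - 63*x**3 - 45*x**2 + 57*x - 127)*exp(3*x)/81 + C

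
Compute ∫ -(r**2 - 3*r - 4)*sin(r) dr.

Use integration by parts with u = r**2 - 3*r - 4, dv = -sin(r) dr, so v = cos(r).
Apply parts 2 times (tabular method): alternate signs, differentiate u down to 0, integrate dv up.

r**2*cos(r) - 2*r*sin(r) - 3*r*cos(r) + 3*sin(r) - 6*cos(r) + C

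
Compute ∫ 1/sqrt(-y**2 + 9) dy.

asin(y/3) + C

Substitute y = 3·sin(θ), so dy = 3·cos(θ) dθ and the radical becomes sqrt(-y**2 + 9) = 3·cos(θ) by the Pythagorean identity.
Integrate the resulting trig expression in θ, then back-substitute θ = asin(y/3), sin(θ) = y/3, cos(θ) = sqrt(-y**2 + 9)/3 (absorbing any constant into C).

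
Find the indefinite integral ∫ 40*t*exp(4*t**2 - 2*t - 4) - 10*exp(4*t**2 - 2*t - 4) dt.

Let u = 4*t**2 - 2*t - 4, so du = (8*t - 2) dt.
Rewriting, the integral becomes 5·∫ e^u du = 5·e^u.
Substituting back, u = 4*t**2 - 2*t - 4.

5*exp(4*t**2 - 2*t - 4) + C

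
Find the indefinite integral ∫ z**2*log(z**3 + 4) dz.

z**3*log(z**3 + 4)/3 - z**3/3 + 4*log(z**3 + 4)/3 + C

Let u = z**3 + 4, so du = (3*z**2) dz.
The integral becomes (1/3)·∫ log(u) du; integrate by parts with u′=log(u), dv′=du.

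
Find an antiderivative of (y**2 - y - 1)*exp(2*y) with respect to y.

Use integration by parts with u = y**2 - y - 1, dv = exp(2*y) dy, so v = exp(2*y)/2.
Apply parts 2 times (tabular method): alternate signs, differentiate u down to 0, integrate dv up.

(y**2 - 2*y)*exp(2*y)/2 + C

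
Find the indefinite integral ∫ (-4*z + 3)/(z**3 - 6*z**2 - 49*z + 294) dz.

-25*log(z - 7)/14 + 21*log(z - 6)/13 + 31*log(z + 7)/182 + C

Factor the denominator: (z - 7)*(z - 6)*(z + 7).
Partial-fraction decomposition: 31/(182*(z + 7)) + 21/(13*(z - 6)) - 25/(14*(z - 7)).
Integrate each term: A/(z−a) contributes A·log|z−a|.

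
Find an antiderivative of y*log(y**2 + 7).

y**2*log(y**2 + 7)/2 - y**2/2 + 7*log(y**2 + 7)/2 + C

Let u = y**2 + 7, so du = (2*y) dy.
The integral becomes (1/2)·∫ log(u) du; integrate by parts with u′=log(u), dv′=du.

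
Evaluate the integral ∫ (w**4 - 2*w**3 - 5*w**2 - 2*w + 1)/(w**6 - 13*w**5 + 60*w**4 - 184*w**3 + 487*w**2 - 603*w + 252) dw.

Factor the denominator: (w - 7)*(w - 4)*(w - 1)**2*(w**2 + 9).
Partial-fraction decomposition: -(239*w + 745)/(2900*(w**2 + 9)) - 161/(1800*(w - 1)) - 7/(180*(w - 1)**2) - 41/(675*(w - 4)) + 1457/(6264*(w - 7)).
Integrate each term; A/(w−a) gives A·log|w−a|; the (Bw+D)/(w²+p²) term gives a log and an atan.

1457*log(w - 7)/6264 - 41*log(w - 4)/675 - 161*log(w - 1)/1800 - 239*log(w**2 + 9)/5800 - 149*atan(w/3)/1740 + 7/(180*w - 180) + C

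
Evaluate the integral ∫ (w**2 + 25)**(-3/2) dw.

w/(25*sqrt(w**2 + 25)) + C

Substitute w = 5·tan(θ), so dw = 5·sec(θ)^2 dθ and the radical becomes sqrt(w**2 + 25) = 5·sec(θ) by the Pythagorean identity.
Integrate the resulting trig expression in θ, then back-substitute tan(θ) = w/5, sec(θ) = sqrt(w**2 + 25)/5 (absorbing any constant into C).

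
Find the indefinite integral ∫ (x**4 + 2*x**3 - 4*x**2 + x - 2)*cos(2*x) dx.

x**4*sin(2*x)/2 + x**3*sin(2*x) + x**3*cos(2*x) - 7*x**2*sin(2*x)/2 + 3*x**2*cos(2*x)/2 - x*sin(2*x) - 7*x*cos(2*x)/2 + 3*sin(2*x)/4 - cos(2*x)/2 + C

Use integration by parts with u = x**4 + 2*x**3 - 4*x**2 + x - 2, dv = cos(2*x) dx, so v = sin(2*x)/2.
Apply parts 4 times (tabular method): alternate signs, differentiate u down to 0, integrate dv up.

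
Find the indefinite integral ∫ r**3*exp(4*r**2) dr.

(4*r**2 - 1)*exp(4*r**2)/32 + C

Let u = r², du = 2r dr; rewrite as (1/2)∫ u^1·exp(4u) du.
Now integrate by parts 1 time.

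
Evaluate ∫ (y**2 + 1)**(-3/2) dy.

Substitute y = tan(θ), so dy = sec(θ)^2 dθ and the radical becomes sqrt(y**2 + 1) = sec(θ) by the Pythagorean identity.
Integrate the resulting trig expression in θ, then back-substitute tan(θ) = y, sec(θ) = sqrt(y**2 + 1) (absorbing any constant into C).

y/sqrt(y**2 + 1) + C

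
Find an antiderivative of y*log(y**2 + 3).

y**2*log(y**2 + 3)/2 - y**2/2 + 3*log(y**2 + 3)/2 + C

Let u = y**2 + 3, so du = (2*y) dy.
The integral becomes (1/2)·∫ log(u) du; integrate by parts with u′=log(u), dv′=du.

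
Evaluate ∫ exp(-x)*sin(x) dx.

Let I denote the integral. Integrate by parts with u = sin(x), dv = exp(-x) dx, so v = -exp(-x): I = -exp(-x)*sin(x) + ∫ exp(-x)*cos(x) dx.
Apply parts again with u = cos(x), dv = exp(-x) dx: ∫ exp(-x)*cos(x) dx = -exp(-x)*cos(x) − I. Substituting back brings back I: I = -exp(-x)*sin(x) - exp(-x)*cos(x) − I.
Solving for I: (1 + 1)·I equals the remaining terms, so I = (1/2)·(-exp(-x)*sin(x) - exp(-x)*cos(x)).

-exp(-x)*sin(x)/2 - exp(-x)*cos(x)/2 + C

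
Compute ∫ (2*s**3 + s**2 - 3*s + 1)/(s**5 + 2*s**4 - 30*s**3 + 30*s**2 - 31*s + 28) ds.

133*log(s - 4)/561 - log(s - 1)/48 - 123*log(s + 7)/880 - 13*log(s**2 + 1)/340 + 8*atan(s)/85 + C

Factor the denominator: (s - 4)*(s - 1)*(s + 7)*(s**2 + 1).
Partial-fraction decomposition: -(13*s - 16)/(170*(s**2 + 1)) - 123/(880*(s + 7)) - 1/(48*(s - 1)) + 133/(561*(s - 4)).
Integrate each term; A/(s−a) gives A·log|s−a|; the (Bs+D)/(s²+p²) term gives a log and an atan.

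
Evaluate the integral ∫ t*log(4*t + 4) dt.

t**2*log(4*t + 4)/2 - t**2/4 + t/2 - log(t + 1)/2 + C

Use integration by parts with u = log(4*t + 4), dv = t dt.
Then du = 4/(4*t + 4) dt and v = t**2/2.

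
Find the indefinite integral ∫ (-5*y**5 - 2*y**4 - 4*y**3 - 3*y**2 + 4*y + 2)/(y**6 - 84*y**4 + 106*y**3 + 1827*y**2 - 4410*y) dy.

-log(y)/2205 - 21209*log(y - 6)/1521 + 4357*log(y - 5)/360 - 749*log(y - 3)/900 - 34670687*log(y + 7)/14905800 - 10054/(1365*y + 9555) + C

Factor the denominator: y*(y - 6)*(y - 5)*(y - 3)*(y + 7)**2.
Partial-fraction decomposition: -34670687/(14905800*(y + 7)) + 10054/(1365*(y + 7)**2) - 749/(900*(y - 3)) + 4357/(360*(y - 5)) - 21209/(1521*(y - 6)) - 1/(2205*y).
Integrate each term; A/(y−a) gives A·log|y−a|; A/(y−a)² gives −A/(y−a).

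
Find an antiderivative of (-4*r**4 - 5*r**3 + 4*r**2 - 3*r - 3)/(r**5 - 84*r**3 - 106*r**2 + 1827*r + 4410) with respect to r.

Factor the denominator: (r - 7)**2*(r + 3)*(r + 5)*(r + 6).
Partial-fraction decomposition: -1315/(169*(r + 6)) + 1763/(288*(r + 5)) - 49/(200*(r + 3)) - 2549759/(1216800*(r - 7)) - 11147/(1560*(r - 7)**2).
Integrate each term; A/(r−a) gives A·log|r−a|; A/(r−a)² gives −A/(r−a).

-2549759*log(r - 7)/1216800 - 49*log(r + 3)/200 + 1763*log(r + 5)/288 - 1315*log(r + 6)/169 + 11147/(1560*r - 10920) + C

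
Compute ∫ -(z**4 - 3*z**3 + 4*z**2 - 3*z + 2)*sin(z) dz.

z**4*cos(z) - 4*z**3*sin(z) - 3*z**3*cos(z) + 9*z**2*sin(z) - 8*z**2*cos(z) + 16*z*sin(z) + 15*z*cos(z) - 15*sin(z) + 18*cos(z) + C

Use integration by parts with u = z**4 - 3*z**3 + 4*z**2 - 3*z + 2, dv = -sin(z) dz, so v = cos(z).
Apply parts 4 times (tabular method): alternate signs, differentiate u down to 0, integrate dv up.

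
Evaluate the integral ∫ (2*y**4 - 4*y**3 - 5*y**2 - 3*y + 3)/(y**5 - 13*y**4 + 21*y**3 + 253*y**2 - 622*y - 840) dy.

Factor the denominator: (y - 7)*(y - 6)*(y - 5)*(y + 1)*(y + 4).
Partial-fraction decomposition: 703/(2970*(y + 4)) - 1/(144*(y + 1)) + 613/(108*(y - 5)) - 219/(10*(y - 6)) + 3167/(176*(y - 7)).
Integrate each term: A/(y−a) contributes A·log|y−a|.

3167*log(y - 7)/176 - 219*log(y - 6)/10 + 613*log(y - 5)/108 - log(y + 1)/144 + 703*log(y + 4)/2970 + C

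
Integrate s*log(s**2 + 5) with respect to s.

s**2*log(s**2 + 5)/2 - s**2/2 + 5*log(s**2 + 5)/2 + C

Let u = s**2 + 5, so du = (2*s) ds.
The integral becomes (1/2)·∫ log(u) du; integrate by parts with u′=log(u), dv′=du.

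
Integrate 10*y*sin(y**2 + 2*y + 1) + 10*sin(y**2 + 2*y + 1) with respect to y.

Let u = y**2 + 2*y + 1, so du = (2*y + 2) dy.
Rewriting, the integral becomes 5·∫ sin(u) du = 5·-cos(u).
Substituting back, u = y**2 + 2*y + 1.

-5*cos(y**2 + 2*y + 1) + C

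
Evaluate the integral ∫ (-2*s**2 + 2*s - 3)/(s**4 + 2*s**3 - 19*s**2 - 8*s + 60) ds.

-3*log(s - 3)/8 + log(s - 2)/4 - log(s + 2)/4 + 3*log(s + 5)/8 + C

Factor the denominator: (s - 3)*(s - 2)*(s + 2)*(s + 5).
Partial-fraction decomposition: 3/(8*(s + 5)) - 1/(4*(s + 2)) + 1/(4*(s - 2)) - 3/(8*(s - 3)).
Integrate each term: A/(s−a) contributes A·log|s−a|.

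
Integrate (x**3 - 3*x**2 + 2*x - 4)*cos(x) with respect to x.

Use integration by parts with u = x**3 - 3*x**2 + 2*x - 4, dv = cos(x) dx, so v = sin(x).
Apply parts 3 times (tabular method): alternate signs, differentiate u down to 0, integrate dv up.

x**3*sin(x) - 3*x**2*sin(x) + 3*x**2*cos(x) - 4*x*sin(x) - 6*x*cos(x) + 2*sin(x) - 4*cos(x) + C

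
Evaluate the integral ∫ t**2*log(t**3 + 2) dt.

Let u = t**3 + 2, so du = (3*t**2) dt.
The integral becomes (1/3)·∫ log(u) du; integrate by parts with u′=log(u), dv′=du.

t**3*log(t**3 + 2)/3 - t**3/3 + 2*log(t**3 + 2)/3 + C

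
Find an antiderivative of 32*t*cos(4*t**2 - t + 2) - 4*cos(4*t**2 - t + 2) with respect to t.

Let u = 4*t**2 - t + 2, so du = (8*t - 1) dt.
Rewriting, the integral becomes 4·∫ cos(u) du = 4·sin(u).
Substituting back, u = 4*t**2 - t + 2.

4*sin(4*t**2 - t + 2) + C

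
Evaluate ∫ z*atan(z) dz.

z**2*atan(z)/2 - z/2 + atan(z)/2 + C

Use integration by parts with u = arctan(z), dv = z dz.
Then du = 1/(z**2 + 1) dz.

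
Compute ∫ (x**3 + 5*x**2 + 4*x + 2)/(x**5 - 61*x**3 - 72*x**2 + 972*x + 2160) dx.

Factor the denominator: (x - 6)**2*(x + 3)*(x + 4)*(x + 5).
Partial-fraction decomposition: -9/(121*(x + 5)) - 1/(50*(x + 4)) + 4/(81*(x + 3)) + 22051/(490050*(x - 6)) + 211/(495*(x - 6)**2).
Integrate each term; A/(x−a) gives A·log|x−a|; A/(x−a)² gives −A/(x−a).

22051*log(x - 6)/490050 + 4*log(x + 3)/81 - log(x + 4)/50 - 9*log(x + 5)/121 - 211/(495*x - 2970) + C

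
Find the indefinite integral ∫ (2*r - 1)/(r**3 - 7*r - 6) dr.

Factor the denominator: (r - 3)*(r + 1)*(r + 2).
Partial-fraction decomposition: -1/(r + 2) + 3/(4*(r + 1)) + 1/(4*(r - 3)).
Integrate each term: A/(r−a) contributes A·log|r−a|.

log(r - 3)/4 + 3*log(r + 1)/4 - log(r + 2) + C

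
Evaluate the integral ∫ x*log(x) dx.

Use integration by parts with u = log(x), dv = x dx.
Then du = 1/x dx and v = x**2/2.

x**2*log(x)/2 - x**2/4 + C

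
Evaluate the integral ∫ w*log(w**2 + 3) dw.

w**2*log(w**2 + 3)/2 - w**2/2 + 3*log(w**2 + 3)/2 + C

Let u = w**2 + 3, so du = (2*w) dw.
The integral becomes (1/2)·∫ log(u) du; integrate by parts with u′=log(u), dv′=du.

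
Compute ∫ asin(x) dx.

x*asin(x) + sqrt(-x**2 + 1) + C

Use integration by parts with u = arcsin(x), dv = dx.
Then du = 1/sqrt(-x**2 + 1) dx.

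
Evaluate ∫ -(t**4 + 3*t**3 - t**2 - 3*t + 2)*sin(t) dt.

Use integration by parts with u = t**4 + 3*t**3 - t**2 - 3*t + 2, dv = -sin(t) dt, so v = cos(t).
Apply parts 4 times (tabular method): alternate signs, differentiate u down to 0, integrate dv up.

t**4*cos(t) - 4*t**3*sin(t) + 3*t**3*cos(t) - 9*t**2*sin(t) - 13*t**2*cos(t) + 26*t*sin(t) - 21*t*cos(t) + 21*sin(t) + 28*cos(t) + C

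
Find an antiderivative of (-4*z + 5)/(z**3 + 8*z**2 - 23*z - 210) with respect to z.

Factor the denominator: (z - 5)*(z + 6)*(z + 7).
Partial-fraction decomposition: 11/(4*(z + 7)) - 29/(11*(z + 6)) - 5/(44*(z - 5)).
Integrate each term: A/(z−a) contributes A·log|z−a|.

-5*log(z - 5)/44 - 29*log(z + 6)/11 + 11*log(z + 7)/4 + C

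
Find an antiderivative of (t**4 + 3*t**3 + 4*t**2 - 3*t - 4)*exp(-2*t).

Use integration by parts with u = t**4 + 3*t**3 + 4*t**2 - 3*t - 4, dv = exp(-2*t) dt, so v = -exp(-2*t)/2.
Apply parts 4 times (tabular method): alternate signs, differentiate u down to 0, integrate dv up.

(-4*t**4 - 20*t**3 - 46*t**2 - 34*t - 1)*exp(-2*t)/8 + C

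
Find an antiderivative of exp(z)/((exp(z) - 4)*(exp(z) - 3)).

Let u = e^z, du = e^z dz.
The integral becomes ∫ du/((u-3)(u-4)); decompose into partial fractions.

log(exp(z) - 4) - log(exp(z) - 3) + C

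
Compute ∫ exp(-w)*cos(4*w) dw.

Let I denote the integral. Integrate by parts with u = cos(4*w), dv = exp(-w) dw, so v = -exp(-w): I = -exp(-w)*cos(4*w) − 4·∫ exp(-w)*sin(4*w) dw.
Apply parts again with u = sin(4*w), dv = exp(-w) dw: ∫ exp(-w)*sin(4*w) dw = -exp(-w)*sin(4*w) + 4·I. Substituting back brings back I: I = 4*exp(-w)*sin(4*w) - exp(-w)*cos(4*w) − 16·I.
Solving for I: (1 + 16)·I equals the remaining terms, so I = (1/17)·(4*exp(-w)*sin(4*w) - exp(-w)*cos(4*w)).

4*exp(-w)*sin(4*w)/17 - exp(-w)*cos(4*w)/17 + C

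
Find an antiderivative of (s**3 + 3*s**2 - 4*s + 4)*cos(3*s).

Use integration by parts with u = s**3 + 3*s**2 - 4*s + 4, dv = cos(3*s) ds, so v = sin(3*s)/3.
Apply parts 3 times (tabular method): alternate signs, differentiate u down to 0, integrate dv up.

s**3*sin(3*s)/3 + s**2*sin(3*s) + s**2*cos(3*s)/3 - 14*s*sin(3*s)/9 + 2*s*cos(3*s)/3 + 10*sin(3*s)/9 - 14*cos(3*s)/27 + C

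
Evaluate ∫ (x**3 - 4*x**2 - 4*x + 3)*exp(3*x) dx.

(9*x**3 - 45*x**2 - 6*x + 29)*exp(3*x)/27 + C

Use integration by parts with u = x**3 - 4*x**2 - 4*x + 3, dv = exp(3*x) dx, so v = exp(3*x)/3.
Apply parts 3 times (tabular method): alternate signs, differentiate u down to 0, integrate dv up.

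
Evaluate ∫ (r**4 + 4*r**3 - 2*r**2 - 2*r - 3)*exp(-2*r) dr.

Use integration by parts with u = r**4 + 4*r**3 - 2*r**2 - 2*r - 3, dv = exp(-2*r) dr, so v = -exp(-2*r)/2.
Apply parts 4 times (tabular method): alternate signs, differentiate u down to 0, integrate dv up.

(-2*r**4 - 12*r**3 - 14*r**2 - 10*r + 1)*exp(-2*r)/4 + C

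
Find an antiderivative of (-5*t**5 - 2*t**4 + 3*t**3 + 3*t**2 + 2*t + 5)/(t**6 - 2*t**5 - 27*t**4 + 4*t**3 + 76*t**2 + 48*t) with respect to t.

Factor the denominator: t*(t - 6)*(t - 2)*(t + 1)**2*(t + 4).
Partial-fraction decomposition: -1487/(720*(t + 4)) + 4/(49*(t + 1)) - 2/(21*(t + 1)**2) + 49/(144*(t - 2)) - 40699/(11760*(t - 6)) + 5/(48*t).
Integrate each term; A/(t−a) gives A·log|t−a|; A/(t−a)² gives −A/(t−a).

5*log(t)/48 - 40699*log(t - 6)/11760 + 49*log(t - 2)/144 + 4*log(t + 1)/49 - 1487*log(t + 4)/720 + 2/(21*t + 21) + C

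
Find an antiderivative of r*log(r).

r**2*log(r)/2 - r**2/4 + C

Use integration by parts with u = log(r), dv = r dr.
Then du = 1/r dr and v = r**2/2.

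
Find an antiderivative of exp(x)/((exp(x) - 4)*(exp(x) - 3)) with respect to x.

log(exp(x) - 4) - log(exp(x) - 3) + C

Let u = e^x, du = e^x dx.
The integral becomes ∫ du/((u-3)(u-4)); decompose into partial fractions.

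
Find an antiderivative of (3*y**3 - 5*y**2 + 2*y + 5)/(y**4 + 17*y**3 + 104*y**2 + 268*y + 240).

Factor the denominator: (y + 2)*(y + 4)*(y + 5)*(y + 6).
Partial-fraction decomposition: 835/(8*(y + 6)) - 505/(3*(y + 5)) + 275/(4*(y + 4)) - 43/(24*(y + 2)).
Integrate each term: A/(y−a) contributes A·log|y−a|.

-43*log(y + 2)/24 + 275*log(y + 4)/4 - 505*log(y + 5)/3 + 835*log(y + 6)/8 + C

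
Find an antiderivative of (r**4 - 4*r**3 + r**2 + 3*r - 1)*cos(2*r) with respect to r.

Use integration by parts with u = r**4 - 4*r**3 + r**2 + 3*r - 1, dv = cos(2*r) dr, so v = sin(2*r)/2.
Apply parts 4 times (tabular method): alternate signs, differentiate u down to 0, integrate dv up.

r**4*sin(2*r)/2 - 2*r**3*sin(2*r) + r**3*cos(2*r) - r**2*sin(2*r) - 3*r**2*cos(2*r) + 9*r*sin(2*r)/2 - r*cos(2*r) + 9*cos(2*r)/4 + C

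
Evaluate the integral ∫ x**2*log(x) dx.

x**3*log(x)/3 - x**3/9 + C

Use integration by parts with u = log(x), dv = x**2 dx.
Then du = 1/x dx and v = x**3/3.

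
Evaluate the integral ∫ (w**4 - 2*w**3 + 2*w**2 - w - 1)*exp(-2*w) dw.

Use integration by parts with u = w**4 - 2*w**3 + 2*w**2 - w - 1, dv = exp(-2*w) dw, so v = -exp(-2*w)/2.
Apply parts 4 times (tabular method): alternate signs, differentiate u down to 0, integrate dv up.

(-2*w**4 - 4*w**2 - 2*w + 1)*exp(-2*w)/4 + C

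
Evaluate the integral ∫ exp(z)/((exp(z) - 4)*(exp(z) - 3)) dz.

Let u = e^z, du = e^z dz.
The integral becomes ∫ du/((u-3)(u-4)); decompose into partial fractions.

log(exp(z) - 4) - log(exp(z) - 3) + C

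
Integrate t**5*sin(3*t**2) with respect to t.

-t**4*cos(3*t**2)/6 + t**2*sin(3*t**2)/9 + cos(3*t**2)/27 + C

Let u = t², du = 2t dt; rewrite as (1/2)∫ u^2·sin(3u) du.
Now integrate by parts 2 times.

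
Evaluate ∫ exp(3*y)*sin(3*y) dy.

exp(3*y)*sin(3*y)/6 - exp(3*y)*cos(3*y)/6 + C

Let I denote the integral. Integrate by parts with u = sin(3*y), dv = exp(3*y) dy, so v = exp(3*y)/3: I = exp(3*y)*sin(3*y)/3 − ∫ exp(3*y)*cos(3*y) dy.
Apply parts again with u = cos(3*y), dv = exp(3*y) dy: ∫ exp(3*y)*cos(3*y) dy = exp(3*y)*cos(3*y)/3 + I. Substituting back brings back I: I = exp(3*y)*sin(3*y)/3 - exp(3*y)*cos(3*y)/3 − I.
Solving for I: (1 + 1)·I equals the remaining terms, so I = (1/2)·(exp(3*y)*sin(3*y)/3 - exp(3*y)*cos(3*y)/3).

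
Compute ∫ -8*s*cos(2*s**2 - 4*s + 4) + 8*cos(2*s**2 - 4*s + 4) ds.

-2*sin(2*s**2 - 4*s + 4) + C

Let u = 2*s**2 - 4*s + 4, so du = (4*s - 4) ds.
Rewriting, the integral becomes -2·∫ cos(u) du = -2·sin(u).
Substituting back, u = 2*s**2 - 4*s + 4.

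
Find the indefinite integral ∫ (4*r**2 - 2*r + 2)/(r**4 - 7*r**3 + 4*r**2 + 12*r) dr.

log(r)/6 + 67*log(r - 6)/84 - 7*log(r - 2)/12 - 8*log(r + 1)/21 + C

Factor the denominator: r*(r - 6)*(r - 2)*(r + 1).
Partial-fraction decomposition: -8/(21*(r + 1)) - 7/(12*(r - 2)) + 67/(84*(r - 6)) + 1/(6*r).
Integrate each term: A/(r−a) contributes A·log|r−a|.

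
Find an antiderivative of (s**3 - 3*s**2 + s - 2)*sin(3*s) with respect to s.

Use integration by parts with u = s**3 - 3*s**2 + s - 2, dv = sin(3*s) ds, so v = -cos(3*s)/3.
Apply parts 3 times (tabular method): alternate signs, differentiate u down to 0, integrate dv up.

-s**3*cos(3*s)/3 + s**2*sin(3*s)/3 + s**2*cos(3*s) - 2*s*sin(3*s)/3 - s*cos(3*s)/9 + sin(3*s)/27 + 4*cos(3*s)/9 + C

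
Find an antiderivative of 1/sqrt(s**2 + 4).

Substitute s = 2·tan(θ), so ds = 2·sec(θ)^2 dθ and the radical becomes sqrt(s**2 + 4) = 2·sec(θ) by the Pythagorean identity.
Integrate the resulting trig expression in θ, then back-substitute tan(θ) = s/2, sec(θ) = sqrt(s**2 + 4)/2 (absorbing any constant into C).

log(s + sqrt(s**2 + 4)) + C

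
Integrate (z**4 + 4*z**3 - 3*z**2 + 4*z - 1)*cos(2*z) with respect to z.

z**4*sin(2*z)/2 + 2*z**3*sin(2*z) + z**3*cos(2*z) - 3*z**2*sin(2*z) + 3*z**2*cos(2*z) - z*sin(2*z) - 3*z*cos(2*z) + sin(2*z) - cos(2*z)/2 + C

Use integration by parts with u = z**4 + 4*z**3 - 3*z**2 + 4*z - 1, dv = cos(2*z) dz, so v = sin(2*z)/2.
Apply parts 4 times (tabular method): alternate signs, differentiate u down to 0, integrate dv up.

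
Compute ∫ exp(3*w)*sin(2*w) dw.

3*exp(3*w)*sin(2*w)/13 - 2*exp(3*w)*cos(2*w)/13 + C

Let I denote the integral. Integrate by parts with u = sin(2*w), dv = exp(3*w) dw, so v = exp(3*w)/3: I = exp(3*w)*sin(2*w)/3 − (2/3)·∫ exp(3*w)*cos(2*w) dw.
Apply parts again with u = cos(2*w), dv = exp(3*w) dw: ∫ exp(3*w)*cos(2*w) dw = exp(3*w)*cos(2*w)/3 + (2/3)·I. Substituting back brings back I: I = exp(3*w)*sin(2*w)/3 - 2*exp(3*w)*cos(2*w)/9 − (4/9)·I.
Solving for I: (1 + 4/9)·I equals the remaining terms, so I = (9/13)·(exp(3*w)*sin(2*w)/3 - 2*exp(3*w)*cos(2*w)/9).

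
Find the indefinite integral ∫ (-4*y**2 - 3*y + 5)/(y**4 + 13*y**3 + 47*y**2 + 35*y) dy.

log(y)/7 - log(y + 1)/6 - 2*log(y + 5) + 85*log(y + 7)/42 + C

Factor the denominator: y*(y + 1)*(y + 5)*(y + 7).
Partial-fraction decomposition: 85/(42*(y + 7)) - 2/(y + 5) - 1/(6*(y + 1)) + 1/(7*y).
Integrate each term: A/(y−a) contributes A·log|y−a|.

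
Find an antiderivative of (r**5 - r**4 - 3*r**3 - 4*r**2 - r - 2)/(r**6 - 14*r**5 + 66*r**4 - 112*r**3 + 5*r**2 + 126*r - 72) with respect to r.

568*log(r - 6)/105 - 253*log(r - 4)/45 + 5*log(r - 3)/6 + 67*log(r - 1)/180 + log(r + 1)/140 - 1/(6*r - 6) + C

Factor the denominator: (r - 6)*(r - 4)*(r - 3)*(r - 1)**2*(r + 1).
Partial-fraction decomposition: 1/(140*(r + 1)) + 67/(180*(r - 1)) + 1/(6*(r - 1)**2) + 5/(6*(r - 3)) - 253/(45*(r - 4)) + 568/(105*(r - 6)).
Integrate each term; A/(r−a) gives A·log|r−a|; A/(r−a)² gives −A/(r−a).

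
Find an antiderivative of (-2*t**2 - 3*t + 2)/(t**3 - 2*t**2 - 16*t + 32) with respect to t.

-21*log(t - 4)/8 + log(t - 2) - 3*log(t + 4)/8 + C

Factor the denominator: (t - 4)*(t - 2)*(t + 4).
Partial-fraction decomposition: -3/(8*(t + 4)) + 1/(t - 2) - 21/(8*(t - 4)).
Integrate each term: A/(t−a) contributes A·log|t−a|.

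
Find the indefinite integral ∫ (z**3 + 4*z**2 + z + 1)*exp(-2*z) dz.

(-4*z**3 - 22*z**2 - 26*z - 17)*exp(-2*z)/8 + C

Use integration by parts with u = z**3 + 4*z**2 + z + 1, dv = exp(-2*z) dz, so v = -exp(-2*z)/2.
Apply parts 3 times (tabular method): alternate signs, differentiate u down to 0, integrate dv up.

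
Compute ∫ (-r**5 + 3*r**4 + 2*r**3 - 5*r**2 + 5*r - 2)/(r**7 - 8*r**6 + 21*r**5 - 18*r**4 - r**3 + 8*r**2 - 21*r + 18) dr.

-1037*log(r - 3)/800 + 4*log(r - 2)/3 - log(r - 1)/8 - 5*log(r + 1)/96 + 7*log(r**2 + 1)/100 + atan(r)/50 - 11/(40*r - 120) + C

Factor the denominator: (r - 3)**2*(r - 2)*(r - 1)*(r + 1)*(r**2 + 1).
Partial-fraction decomposition: (7*r + 1)/(50*(r**2 + 1)) - 5/(96*(r + 1)) - 1/(8*(r - 1)) + 4/(3*(r - 2)) - 1037/(800*(r - 3)) + 11/(40*(r - 3)**2).
Integrate each term; A/(r−a) gives A·log|r−a|; the (Br+D)/(r²+p²) term gives a log and an atan.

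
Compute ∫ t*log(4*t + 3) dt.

Use integration by parts with u = log(4*t + 3), dv = t dt.
Then du = 4/(4*t + 3) dt and v = t**2/2.

t**2*log(4*t + 3)/2 - t**2/4 + 3*t/8 - 9*log(4*t + 3)/32 + C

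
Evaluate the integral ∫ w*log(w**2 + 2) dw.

w**2*log(w**2 + 2)/2 - w**2/2 + log(w**2 + 2) + C

Let u = w**2 + 2, so du = (2*w) dw.
The integral becomes (1/2)·∫ log(u) du; integrate by parts with u′=log(u), dv′=du.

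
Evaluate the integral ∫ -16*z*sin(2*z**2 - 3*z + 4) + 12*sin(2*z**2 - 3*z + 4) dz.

4*cos(2*z**2 - 3*z + 4) + C

Let u = 2*z**2 - 3*z + 4, so du = (4*z - 3) dz.
Rewriting, the integral becomes -4·∫ sin(u) du = -4·-cos(u).
Substituting back, u = 2*z**2 - 3*z + 4.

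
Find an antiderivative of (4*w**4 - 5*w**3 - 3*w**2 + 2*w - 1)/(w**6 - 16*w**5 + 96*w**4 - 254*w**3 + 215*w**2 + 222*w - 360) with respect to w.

201*log(w - 5)/8 - 663*log(w - 4)/10 + 1291*log(w - 3)/32 + 5*log(w - 2)/6 - log(w + 1)/480 - 167/(8*w - 24) + C

Factor the denominator: (w - 5)*(w - 4)*(w - 3)**2*(w - 2)*(w + 1).
Partial-fraction decomposition: -1/(480*(w + 1)) + 5/(6*(w - 2)) + 1291/(32*(w - 3)) + 167/(8*(w - 3)**2) - 663/(10*(w - 4)) + 201/(8*(w - 5)).
Integrate each term; A/(w−a) gives A·log|w−a|; A/(w−a)² gives −A/(w−a).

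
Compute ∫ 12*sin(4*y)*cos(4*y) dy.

Let u = sin(4*y), so du = (4*cos(4*y)) dy.
Rewriting, the integral becomes 3·∫ u^1 du = 3·u^2/2.
Substituting back, u = sin(4*y).

3*sin(4*y)**2/2 + C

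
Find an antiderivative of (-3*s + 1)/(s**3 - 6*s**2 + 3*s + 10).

-7*log(s - 5)/9 + 5*log(s - 2)/9 + 2*log(s + 1)/9 + C

Factor the denominator: (s - 5)*(s - 2)*(s + 1).
Partial-fraction decomposition: 2/(9*(s + 1)) + 5/(9*(s - 2)) - 7/(9*(s - 5)).
Integrate each term: A/(s−a) contributes A·log|s−a|.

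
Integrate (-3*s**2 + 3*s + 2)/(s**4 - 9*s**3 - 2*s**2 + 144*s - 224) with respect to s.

-124*log(s - 7)/165 + 17*log(s - 4)/24 - log(s - 2)/15 + 29*log(s + 4)/264 + C

Factor the denominator: (s - 7)*(s - 4)*(s - 2)*(s + 4).
Partial-fraction decomposition: 29/(264*(s + 4)) - 1/(15*(s - 2)) + 17/(24*(s - 4)) - 124/(165*(s - 7)).
Integrate each term: A/(s−a) contributes A·log|s−a|.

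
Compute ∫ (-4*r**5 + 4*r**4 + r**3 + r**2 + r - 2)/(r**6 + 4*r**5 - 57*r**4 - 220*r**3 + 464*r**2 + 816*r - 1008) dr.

-57227*log(r - 7)/45630 + 13*log(r - 2)/320 + log(r - 1)/882 - 23*log(r + 2)/216 - 1420953*log(r + 6)/529984 - 9025/(728*r + 4368) + C

Factor the denominator: (r - 7)*(r - 2)*(r - 1)*(r + 2)*(r + 6)**2.
Partial-fraction decomposition: -1420953/(529984*(r + 6)) + 9025/(728*(r + 6)**2) - 23/(216*(r + 2)) + 1/(882*(r - 1)) + 13/(320*(r - 2)) - 57227/(45630*(r - 7)).
Integrate each term; A/(r−a) gives A·log|r−a|; A/(r−a)² gives −A/(r−a).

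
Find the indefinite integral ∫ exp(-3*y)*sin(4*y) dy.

Let I denote the integral. Integrate by parts with u = sin(4*y), dv = exp(-3*y) dy, so v = -exp(-3*y)/3: I = -exp(-3*y)*sin(4*y)/3 + (4/3)·∫ exp(-3*y)*cos(4*y) dy.
Apply parts again with u = cos(4*y), dv = exp(-3*y) dy: ∫ exp(-3*y)*cos(4*y) dy = -exp(-3*y)*cos(4*y)/3 − (4/3)·I. Substituting back brings back I: I = -exp(-3*y)*sin(4*y)/3 - 4*exp(-3*y)*cos(4*y)/9 − (16/9)·I.
Solving for I: (1 + 16/9)·I equals the remaining terms, so I = (9/25)·(-exp(-3*y)*sin(4*y)/3 - 4*exp(-3*y)*cos(4*y)/9).

-3*exp(-3*y)*sin(4*y)/25 - 4*exp(-3*y)*cos(4*y)/25 + C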